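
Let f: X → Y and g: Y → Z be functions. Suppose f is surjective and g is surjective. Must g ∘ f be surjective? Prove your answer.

Let c ∈ Z. Since g is surjective, there is b ∈ Y with g(b) = c. Since f is surjective, there is a ∈ X with f(a) = b.
Then (g ∘ f)(a) = g(b) = c. Hence g ∘ f is surjective.

surjective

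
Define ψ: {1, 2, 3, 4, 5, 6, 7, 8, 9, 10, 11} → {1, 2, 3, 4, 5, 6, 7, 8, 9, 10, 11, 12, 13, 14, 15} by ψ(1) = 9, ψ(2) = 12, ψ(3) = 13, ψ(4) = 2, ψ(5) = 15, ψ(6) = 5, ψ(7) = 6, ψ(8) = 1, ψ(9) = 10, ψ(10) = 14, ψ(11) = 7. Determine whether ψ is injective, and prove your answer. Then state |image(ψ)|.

11

The values ψ(1), …, ψ(11) are 9, 12, 13, 2, 15, 5, 6, 1, 10, 14, 7 — all distinct.
So ψ(s) = ψ(t) only when s = t, and ψ is injective.
The image of ψ is {1, 2, 5, 6, 7, 9, 10, 12, 13, 14, 15}, which has 11 elements.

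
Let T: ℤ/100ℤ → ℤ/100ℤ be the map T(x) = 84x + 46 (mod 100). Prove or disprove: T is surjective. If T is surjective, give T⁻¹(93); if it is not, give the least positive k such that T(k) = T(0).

25

Recall that surjectivity means every element of the codomain has a preimage under T.
Since gcd(84, 100) = 4, we have 84x ≡ 0 (mod 4) for all x, so T(x) ≡ 2 (mod 4).
But 0 ≢ 2 (mod 4), so 0 ∈ ℤ/100ℤ has no preimage. So T is not surjective.
Since T is not surjective, we find the least positive k with T(k) = T(0): this means 84k ≡ 0 (mod 100), i.e. 100 ∣ 84k. Since gcd(84, 100) = 4, dividing through by 4 this holds exactly when 25 ∣ 21k, and as gcd(21, 25) = 1, exactly when 25 ∣ k.
The smallest positive such k is 25.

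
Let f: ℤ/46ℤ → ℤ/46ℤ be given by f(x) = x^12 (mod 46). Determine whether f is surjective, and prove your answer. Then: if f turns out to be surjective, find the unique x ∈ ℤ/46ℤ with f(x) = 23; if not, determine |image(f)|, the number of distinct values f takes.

f(22): Repeated squaring mod 46: 22^1 ≡ 22, 22^2 ≡ 22² = 484 ≡ 24, 22^4 ≡ 24² = 576 ≡ 24, 22^8 ≡ 24² = 576 ≡ 24. Since 12 = 8 + 4, 22^12 ≡ 24·24: 24·24 = 576 ≡ 24. So 22^12 ≡ 24 (mod 46).
f(24): Repeated squaring mod 46: 24^1 ≡ 24, 24^2 ≡ 24² = 576 ≡ 24, 24^4 ≡ 24² = 576 ≡ 24, 24^8 ≡ 24² = 576 ≡ 24. Since 12 = 8 + 4, 24^12 ≡ 24·24: 24·24 = 576 ≡ 24. So 24^12 ≡ 24 (mod 46).
So f(22) = f(24) = 24 while 22 ≠ 24, thus f is not injective.
A non-injective map from the 46-element set ℤ/46ℤ to itself takes at most 45 distinct values, so it cannot be surjective. Therefore f is not surjective.
Since f is not surjective, we determine |image(f)|. Computing x^12 mod 46 for each x (by repeated squaring, reducing mod 46 at every step), the values f(0), f(1), …, f(45) are: 0, 1, 2, 3, 4, 41, 6, 39, 8, 9, 36, 35, 12, 13, 32, 31, 16, 29, 18, 27, 26, 25, 24, 23, 24, 25, 26, 27, 18, 29, 16, 31, 32, 13, 12, 35, 36, 9, 8, 39, 6, 41, 4, 3, 2, 1.
The distinct values are {0, 1, 2, 3, 4, 6, 8, 9, 12, 13, 16, 18, 23, 24, 25, 26, 27, 29, 31, 32, 35, 36, 39, 41}; there are 24 of them.

24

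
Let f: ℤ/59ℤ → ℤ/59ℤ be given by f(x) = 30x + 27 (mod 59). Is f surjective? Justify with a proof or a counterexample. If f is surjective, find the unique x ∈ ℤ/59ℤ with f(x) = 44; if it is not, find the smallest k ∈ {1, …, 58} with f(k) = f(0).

34

Since gcd(30, 59) = 1, 30 is invertible modulo 59. Euclid's algorithm: 59 = 1·30 + 29, 30 = 1·29 + 1; back-substituting gives 1 = 2·30 − 1·59, so 30⁻¹ ≡ 2 (mod 59).
For any y ∈ ℤ/59ℤ, x = 2(y − 27) mod 59 satisfies f(x) = 30·2(y − 27) + 27 ≡ y (since 30·2 ≡ 1 mod 59). So every y has a preimage.
So f is surjective.
Since f is surjective, we compute f⁻¹(44): solve 30x + 27 ≡ 44 (mod 59), i.e. 30x ≡ 17 (mod 59).
Multiplying by 30⁻¹ = 2 gives x ≡ 2·17 = 34 ≡ 34 (mod 59).
Check: f(34) = 30·34 + 27 = 1047 = 17·59 + 44 ≡ 44 (mod 59).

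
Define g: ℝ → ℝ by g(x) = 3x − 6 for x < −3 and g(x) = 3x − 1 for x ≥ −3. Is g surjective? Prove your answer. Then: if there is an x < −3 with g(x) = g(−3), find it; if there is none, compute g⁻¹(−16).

-10/3

Both pieces are strictly increasing (slopes 3 and 3), so each is injective on its own interval.
The left piece maps (−∞, −3) onto (−∞, −15); the right piece maps [−3, ∞) onto [−10, ∞).
The union (−∞, −15) ∪ [−10, ∞) omits the interval between −15 and −10; in particular −15 has no preimage. So g is not surjective.
Because the two images are disjoint, no x < −3 has g(x) = g(−3), so we compute g⁻¹(−16): −16 lies in (−∞, −15), so solve 3x − 6 = −16: x = (−16 + 6)/3 = −10/3.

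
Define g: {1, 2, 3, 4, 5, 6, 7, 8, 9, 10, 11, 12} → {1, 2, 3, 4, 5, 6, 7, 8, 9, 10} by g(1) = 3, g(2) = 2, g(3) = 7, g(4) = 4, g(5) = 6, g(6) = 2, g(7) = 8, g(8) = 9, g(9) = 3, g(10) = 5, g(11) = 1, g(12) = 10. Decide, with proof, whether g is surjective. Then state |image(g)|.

10

Every element of the codomain has a preimage: 1 = g(11), 2 = g(2), 3 = g(1), 4 = g(4), 5 = g(10), 6 = g(5), 7 = g(3), 8 = g(7), 9 = g(8), 10 = g(12).
Thus g is surjective.
The image of g is {1, 2, 3, 4, 5, 6, 7, 8, 9, 10}, which has 10 elements.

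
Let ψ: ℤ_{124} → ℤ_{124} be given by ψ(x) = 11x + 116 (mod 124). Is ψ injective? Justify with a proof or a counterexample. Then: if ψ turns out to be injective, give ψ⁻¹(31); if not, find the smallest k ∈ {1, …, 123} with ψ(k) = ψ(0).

105

Recall that ψ is injective if ψ(a) = ψ(b) implies a = b.
Suppose ψ(a) = ψ(b) in ℤ_{124}. Then 11a + 116 ≡ 11b + 116 (mod 124), thus 11(a − b) ≡ 0 (mod 124).
Since gcd(11, 124) = 1, 11 is invertible modulo 124, thus a − b ≡ 0 (mod 124), i.e. a = b.
Thus ψ is injective.
We now compute 11⁻¹ mod 124 explicitly. Euclid's algorithm: 124 = 11·11 + 3, 11 = 3·3 + 2, 3 = 1·2 + 1; back-substituting gives 1 = 79·11 − 7·124, so 11⁻¹ ≡ 79 (mod 124).
Since ψ is injective, we find ψ⁻¹(31): we need 11x ≡ 31 − 116 ≡ 39 (mod 124). Using 11⁻¹ = 79: x ≡ 79·39 = 3081 = 24·124 + 105, so x = 105.
Check: ψ(105) = 11·105 + 116 = 1271 = 10·124 + 31 ≡ 31 (mod 124).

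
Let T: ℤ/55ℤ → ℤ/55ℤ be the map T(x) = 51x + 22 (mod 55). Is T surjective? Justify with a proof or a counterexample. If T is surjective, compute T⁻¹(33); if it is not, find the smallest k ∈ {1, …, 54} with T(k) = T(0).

Since gcd(51, 55) = 1, 51 is invertible modulo 55. Euclid's algorithm: 55 = 1·51 + 4, 51 = 12·4 + 3, 4 = 1·3 + 1; back-substituting gives 1 = 41·51 − 38·55, so 51⁻¹ ≡ 41 (mod 55).
For any y ∈ ℤ/55ℤ, x = 41(y − 22) mod 55 satisfies T(x) = 51·41(y − 22) + 22 ≡ y (since 51·41 ≡ 1 mod 55). So every y has a preimage.
Hence T is surjective.
Since T is surjective, we compute T⁻¹(33): solve 51x + 22 ≡ 33 (mod 55), i.e. 51x ≡ 11 (mod 55).
Multiplying by 51⁻¹ = 41 gives x ≡ 41·11 = 451 = 8·55 + 11 ≡ 11 (mod 55).
Check: T(11) = 51·11 + 22 = 583 = 10·55 + 33 ≡ 33 (mod 55).

11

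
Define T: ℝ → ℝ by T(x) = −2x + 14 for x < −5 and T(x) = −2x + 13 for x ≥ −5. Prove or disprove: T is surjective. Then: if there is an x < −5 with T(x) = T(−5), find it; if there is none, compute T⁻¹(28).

Both pieces are strictly decreasing (slopes −2 and −2), so each is injective on its own interval.
The left piece maps (−∞, −5) onto (24, ∞); the right piece maps [−5, ∞) onto (−∞, 23].
The union (24, ∞) ∪ (−∞, 23] omits the interval between 24 and 23; in particular 24 has no preimage. So T is not surjective.
Because the two images are disjoint, no x < −5 has T(x) = T(−5), so we compute T⁻¹(28): 28 lies in (24, ∞), so solve −2x + 14 = 28: x = (28 − 14)/(−2) = −7.

-7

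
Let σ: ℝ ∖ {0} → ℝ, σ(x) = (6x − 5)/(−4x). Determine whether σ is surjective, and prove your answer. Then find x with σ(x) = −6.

If σ(x) = −3/2, cross-multiplying gives −4(6x − 5) = 6(−4x), which simplifies to 20 = 0 — false.  So −3/2 has no preimage and σ is not surjective.
Solving σ(x) = −6: cross-multiplying gives 6x − 5 = −6(−4x), which rearranges to −18x = 5, so x = −5/18.

-5/18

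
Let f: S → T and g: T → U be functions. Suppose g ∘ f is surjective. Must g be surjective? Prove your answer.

Let c ∈ U. Since g ∘ f is surjective, some a ∈ S has g(f(a)) = c. Then b = f(a) ∈ T satisfies g(b) = c. So g is surjective.

surjective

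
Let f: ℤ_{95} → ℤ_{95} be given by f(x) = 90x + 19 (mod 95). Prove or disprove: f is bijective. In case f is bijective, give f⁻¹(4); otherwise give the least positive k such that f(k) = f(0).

19

Recall: f is injective if f(x_1) = f(x_2) implies x_1 = x_2.
We have gcd(90, 95) = 5 > 1. Taking x_1 = 0 and x_2 = 19: f(0) = 19 and f(19) = 90·19 + 19 = 1729 ≡ 19 (mod 95).
So f(0) = f(19) while 0 ≠ 19, thus f is not injective, hence not bijective.
Since f is not bijective, we find the least positive k with f(k) = f(0): this means 90k ≡ 0 (mod 95), i.e. 95 ∣ 90k. Since gcd(90, 95) = 5, dividing through by 5 this holds exactly when 19 ∣ 18k, and as gcd(18, 19) = 1, exactly when 19 ∣ k.
The smallest positive such k is 19.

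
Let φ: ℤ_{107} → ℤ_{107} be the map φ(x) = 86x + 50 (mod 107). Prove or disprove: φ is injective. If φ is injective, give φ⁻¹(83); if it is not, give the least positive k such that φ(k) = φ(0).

29

By definition, injectivity means: for all x_1, x_2 in the domain, φ(x_1) = φ(x_2) implies x_1 = x_2.
Suppose φ(x_1) = φ(x_2) in ℤ_{107}. Then 86x_1 + 50 ≡ 86x_2 + 50 (mod 107), thus 86(x_1 − x_2) ≡ 0 (mod 107).
Since gcd(86, 107) = 1, 86 is invertible modulo 107, so x_1 − x_2 ≡ 0 (mod 107), i.e. x_1 = x_2.
Hence φ is injective.
We now compute 86⁻¹ mod 107 explicitly. Euclid's algorithm: 107 = 1·86 + 21, 86 = 4·21 + 2, 21 = 10·2 + 1; back-substituting gives 1 = 56·86 − 45·107, so 86⁻¹ ≡ 56 (mod 107).
Since φ is injective, we compute φ⁻¹(83): solve 86x + 50 ≡ 83 (mod 107), i.e. 86x ≡ 33 (mod 107).
Multiplying by 86⁻¹ = 56 gives x ≡ 56·33 = 1848 = 17·107 + 29 ≡ 29 (mod 107).
Check: φ(29) = 86·29 + 50 = 2544 = 23·107 + 83 ≡ 83 (mod 107).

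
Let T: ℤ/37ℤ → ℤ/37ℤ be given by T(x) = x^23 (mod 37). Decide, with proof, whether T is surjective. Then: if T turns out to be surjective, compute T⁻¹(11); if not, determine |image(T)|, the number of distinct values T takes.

Since 37 is prime, the nonzero elements of ℤ/37ℤ form a cyclic group of order 36.
As gcd(23, 36) = 1, raising to the 23rd power is a bijection on this group: if s^23 ≡ t^23 then (st^{−1})^23 = 1, and the only element of order dividing gcd(23, 36) = 1 is 1, so s = t.
With T(0) = 0 this makes T injective on all of ℤ/37ℤ, hence bijective (finite equal-size domain and codomain). In particular T is surjective.
Since T is surjective, we find the preimage of 11. The inverse of x ↦ x^23 on (ℤ/37ℤ)^× is x ↦ x^11, because 23·11 = 253 = 7·36 + 1 ≡ 1 (mod 36) and x^{36} = 1 for x ≠ 0 (Fermat). So T⁻¹(11) = 11^11 mod 37.
Repeated squaring mod 37: 11^1 ≡ 11, 11^2 ≡ 11² = 121 ≡ 10, 11^4 ≡ 10² = 100 ≡ 26, 11^8 ≡ 26² = 676 ≡ 10. Since 11 = 8 + 2 + 1, 11^11 ≡ 10·10·11: 10·10 = 100 ≡ 26, then 26·11 = 286 ≡ 27. So 11^11 ≡ 27 (mod 37).
Hence T⁻¹(11) = 27.

27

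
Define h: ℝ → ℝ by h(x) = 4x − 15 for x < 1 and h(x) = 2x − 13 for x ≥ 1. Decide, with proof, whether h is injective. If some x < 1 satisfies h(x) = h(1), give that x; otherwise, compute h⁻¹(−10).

Both pieces are strictly increasing (slopes 4 and 2), so each is injective on its own interval.
The left piece maps (−∞, 1) onto (−∞, −11); the right piece maps [1, ∞) onto [−11, ∞).
These images are disjoint, so no value is attained by both pieces. Thus h is injective.
Because the two images are disjoint, no x < 1 has h(x) = h(1), so we compute h⁻¹(−10): −10 lies in [−11, ∞), so solve 2x − 13 = −10: x = (−10 + 13)/2 = 3/2.

3/2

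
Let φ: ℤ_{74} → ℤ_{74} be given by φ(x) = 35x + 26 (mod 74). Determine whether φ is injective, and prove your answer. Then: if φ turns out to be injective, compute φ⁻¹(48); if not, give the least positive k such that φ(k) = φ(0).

Suppose φ(a) = φ(b) in ℤ_{74}. Then 35a + 26 ≡ 35b + 26 (mod 74), hence 35(a − b) ≡ 0 (mod 74).
Since gcd(35, 74) = 1, 35 is invertible modulo 74, hence a − b ≡ 0 (mod 74), i.e. a = b.
Therefore φ is injective.
We now compute 35⁻¹ mod 74 explicitly. Euclid's algorithm: 74 = 2·35 + 4, 35 = 8·4 + 3, 4 = 1·3 + 1; back-substituting gives 1 = 55·35 − 26·74, so 35⁻¹ ≡ 55 (mod 74).
Since φ is injective, we compute φ⁻¹(48): solve 35x + 26 ≡ 48 (mod 74), i.e. 35x ≡ 22 (mod 74).
Multiplying by 35⁻¹ = 55 gives x ≡ 55·22 = 1210 = 16·74 + 26 ≡ 26 (mod 74).
Check: φ(26) = 35·26 + 26 = 936 = 12·74 + 48 ≡ 48 (mod 74).

26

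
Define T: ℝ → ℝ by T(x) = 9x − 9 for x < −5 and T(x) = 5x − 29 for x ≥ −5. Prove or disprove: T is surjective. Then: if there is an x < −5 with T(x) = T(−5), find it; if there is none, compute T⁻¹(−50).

-21/5

Both pieces are strictly increasing (slopes 9 and 5), so each is injective on its own interval.
The left piece maps (−∞, −5) onto (−∞, −54); the right piece maps [−5, ∞) onto [−54, ∞).
These images together cover ℝ, so T is surjective.
Because the two images are disjoint, no x < −5 has T(x) = T(−5), so we compute T⁻¹(−50): −50 lies in [−54, ∞), so solve 5x − 29 = −50: x = (−50 + 29)/5 = −21/5.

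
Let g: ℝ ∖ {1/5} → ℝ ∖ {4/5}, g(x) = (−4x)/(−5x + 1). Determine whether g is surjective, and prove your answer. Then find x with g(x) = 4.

For any y ≠ 4/5, solving y(−5x + 1) = −4x for x gives a well-defined x ≠ 1/5. So g is surjective.
Solving g(x) = 4: cross-multiplying gives −4x = 4(−5x + 1), which rearranges to 16x = 4, so x = 1/4.

1/4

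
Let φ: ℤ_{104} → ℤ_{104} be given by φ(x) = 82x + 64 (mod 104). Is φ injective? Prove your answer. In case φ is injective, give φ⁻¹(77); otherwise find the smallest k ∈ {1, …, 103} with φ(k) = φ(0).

We have gcd(82, 104) = 2 > 1. Taking x_1 = 0 and x_2 = 52: φ(0) = 64 and φ(52) = 82·52 + 64 = 4328 ≡ 64 (mod 104).
So φ(0) = φ(52) while 0 ≠ 52, so φ is not injective.
Since φ is not injective, we find the least positive k with φ(k) = φ(0): this means 82k ≡ 0 (mod 104), i.e. 104 ∣ 82k. Since gcd(82, 104) = 2, dividing through by 2 this holds exactly when 52 ∣ 41k, and as gcd(41, 52) = 1, exactly when 52 ∣ k.
The smallest positive such k is 52.

52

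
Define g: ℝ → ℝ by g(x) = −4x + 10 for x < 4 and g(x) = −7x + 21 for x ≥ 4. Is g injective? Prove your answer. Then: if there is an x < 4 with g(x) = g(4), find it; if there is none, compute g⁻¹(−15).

Both pieces are strictly decreasing (slopes −4 and −7), so each is injective on its own interval.
The left piece maps (−∞, 4) onto (−6, ∞); the right piece maps [4, ∞) onto (−∞, −7].
These images are disjoint, so no value is attained by both pieces. Therefore g is injective.
Because the two images are disjoint, no x < 4 has g(x) = g(4), so we compute g⁻¹(−15): −15 lies in (−∞, −7], so solve −7x + 21 = −15: x = (−15 − 21)/(−7) = 36/7.

36/7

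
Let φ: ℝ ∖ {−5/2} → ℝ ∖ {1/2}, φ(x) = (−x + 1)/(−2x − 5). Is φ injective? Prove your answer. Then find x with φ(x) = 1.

-6

Suppose φ(s) = φ(t). Cross-multiplying: (−s + 1)(−2t − 5) = (−t + 1)(−2s − 5).
Expanding both sides and cancelling the symmetric terms leaves 7·(s − t) = 0. Since 7 ≠ 0, s = t. Hence φ is injective.
Solving φ(x) = 1: cross-multiplying gives −x + 1 = 1(−2x − 5), which rearranges to 1x = −6, so x = −6.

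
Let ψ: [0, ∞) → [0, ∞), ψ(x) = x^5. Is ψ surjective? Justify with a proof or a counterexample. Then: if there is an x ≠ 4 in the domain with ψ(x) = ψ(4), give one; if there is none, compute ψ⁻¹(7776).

For any y ∈ [0, ∞), x = y^{1/5} ∈ [0, ∞) gives ψ(x) = y, so ψ is surjective.
Since x ↦ x^5 is strictly increasing on [0, ∞), it is injective there, so no x ≠ 4 in the domain has ψ(x) = ψ(4). We therefore compute ψ⁻¹(7776) = 7776^{1/5} = 6 (indeed 6^5 = 7776).

6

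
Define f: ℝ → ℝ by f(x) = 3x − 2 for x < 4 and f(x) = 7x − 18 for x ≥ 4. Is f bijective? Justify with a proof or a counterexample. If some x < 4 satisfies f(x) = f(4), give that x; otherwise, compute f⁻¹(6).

Both pieces are strictly increasing (slopes 3 and 7), so each is injective on its own interval.
The left piece maps (−∞, 4) onto (−∞, 10); the right piece maps [4, ∞) onto [10, ∞).
Since 10 = 10, the images partition ℝ: f is injective and surjective, hence bijective.
Because the two images are disjoint, no x < 4 has f(x) = f(4), so we compute f⁻¹(6): 6 lies in (−∞, 10), so solve 3x − 2 = 6: x = (6 + 2)/3 = 8/3.

8/3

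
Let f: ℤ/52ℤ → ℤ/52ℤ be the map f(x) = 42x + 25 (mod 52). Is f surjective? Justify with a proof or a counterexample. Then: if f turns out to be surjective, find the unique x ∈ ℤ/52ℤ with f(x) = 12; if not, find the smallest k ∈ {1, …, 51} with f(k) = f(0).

Since gcd(42, 52) = 2, we have 42x ≡ 0 (mod 2) for all x, so f(x) ≡ 1 (mod 2).
But 0 ≢ 1 (mod 2), so 0 ∈ ℤ/52ℤ has no preimage. Hence f is not surjective.
Since f is not surjective, we find the least positive k with f(k) = f(0): this means 42k ≡ 0 (mod 52), i.e. 52 ∣ 42k. Since gcd(42, 52) = 2, dividing through by 2 this holds exactly when 26 ∣ 21k, and as gcd(21, 26) = 1, exactly when 26 ∣ k.
The smallest positive such k is 26.

26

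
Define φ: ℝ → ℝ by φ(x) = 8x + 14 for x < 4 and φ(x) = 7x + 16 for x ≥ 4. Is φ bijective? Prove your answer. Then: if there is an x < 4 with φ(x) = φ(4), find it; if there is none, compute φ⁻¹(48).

Both pieces are strictly increasing (slopes 8 and 7), so each is injective on its own interval.
The left piece maps (−∞, 4) onto (−∞, 46); the right piece maps [4, ∞) onto [44, ∞).
These images overlap. In particular φ(4) = 44 (right piece), and solving 8x + 14 = 44 on the left piece gives x = 15/4 < 4.
So φ(15/4) = φ(4) with 15/4 ≠ 4, and φ is not injective, hence not bijective. This x = 15/4 is the requested value below 4.

15/4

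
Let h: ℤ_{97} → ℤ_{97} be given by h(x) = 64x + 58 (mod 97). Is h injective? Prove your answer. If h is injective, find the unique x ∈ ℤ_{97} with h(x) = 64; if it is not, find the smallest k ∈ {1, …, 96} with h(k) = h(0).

88

If h(s) = h(t), then 64s ≡ 64t (mod 97). Because gcd(64, 97) = 1, we may cancel 64 to get s ≡ t (mod 97).
Therefore h is injective.
We now compute 64⁻¹ mod 97 explicitly. Euclid's algorithm: 97 = 1·64 + 33, 64 = 1·33 + 31, 33 = 1·31 + 2, 31 = 15·2 + 1; back-substituting gives 1 = 47·64 − 31·97, so 64⁻¹ ≡ 47 (mod 97).
Since h is injective, we find h⁻¹(64): we need 64x ≡ 64 − 58 ≡ 6 (mod 97). Using 64⁻¹ = 47: x ≡ 47·6 = 282 = 2·97 + 88, so x = 88.
Check: h(88) = 64·88 + 58 = 5690 = 58·97 + 64 ≡ 64 (mod 97).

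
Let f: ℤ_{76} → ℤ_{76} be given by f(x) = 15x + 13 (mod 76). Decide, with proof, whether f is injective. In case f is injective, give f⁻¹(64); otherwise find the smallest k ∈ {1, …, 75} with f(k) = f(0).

If f(x_1) = f(x_2), then 15x_1 ≡ 15x_2 (mod 76). Because gcd(15, 76) = 1, we may cancel 15 to get x_1 ≡ x_2 (mod 76).
Thus f is injective.
We now compute 15⁻¹ mod 76 explicitly. Euclid's algorithm: 76 = 5·15 + 1; back-substituting gives 1 = 71·15 − 14·76, so 15⁻¹ ≡ 71 (mod 76).
Since f is injective, we find f⁻¹(64): we need 15x ≡ 64 − 13 ≡ 51 (mod 76). Using 15⁻¹ = 71: x ≡ 71·51 = 3621 = 47·76 + 49, so x = 49.
Check: f(49) = 15·49 + 13 = 748 = 9·76 + 64 ≡ 64 (mod 76).

49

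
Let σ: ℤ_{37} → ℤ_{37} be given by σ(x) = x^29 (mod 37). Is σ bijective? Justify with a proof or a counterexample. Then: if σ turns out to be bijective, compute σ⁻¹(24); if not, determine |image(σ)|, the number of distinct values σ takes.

2

Since 37 is prime, the nonzero elements of ℤ_{37} form a cyclic group of order 36.
As gcd(29, 36) = 1, raising to the 29th power is a bijection on this group: if s^29 ≡ t^29 then (st^{−1})^29 = 1, and the only element of order dividing gcd(29, 36) = 1 is 1, so s = t.
With σ(0) = 0 this makes σ injective on all of ℤ_{37}, hence bijective (finite equal-size domain and codomain). In particular σ is bijective.
Since σ is bijective, we find the preimage of 24. The inverse of x ↦ x^29 on (ℤ_{37})^× is x ↦ x^5, because 29·5 = 145 = 4·36 + 1 ≡ 1 (mod 36) and x^{36} = 1 for x ≠ 0 (Fermat). So σ⁻¹(24) = 24^5 mod 37.
Repeated squaring mod 37: 24^1 ≡ 24, 24^2 ≡ 24² = 576 ≡ 21, 24^4 ≡ 21² = 441 ≡ 34. Since 5 = 4 + 1, 24^5 ≡ 34·24: 34·24 = 816 ≡ 2. So 24^5 ≡ 2 (mod 37).
Hence σ⁻¹(24) = 2.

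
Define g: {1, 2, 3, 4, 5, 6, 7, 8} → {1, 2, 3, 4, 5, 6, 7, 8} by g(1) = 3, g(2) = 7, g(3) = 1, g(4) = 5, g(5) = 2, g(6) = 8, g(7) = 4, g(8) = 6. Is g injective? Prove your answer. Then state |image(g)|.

The values g(1), …, g(8) are 3, 7, 1, 5, 2, 8, 4, 6 — all distinct.
So g(s) = g(t) only when s = t, and g is injective.
The image of g is {1, 2, 3, 4, 5, 6, 7, 8}, which has 8 elements.

8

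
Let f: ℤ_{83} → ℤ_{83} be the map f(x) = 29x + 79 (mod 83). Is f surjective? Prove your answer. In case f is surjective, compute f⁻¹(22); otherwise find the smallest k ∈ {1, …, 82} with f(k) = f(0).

61

Since gcd(29, 83) = 1, 29 is invertible modulo 83. Euclid's algorithm: 83 = 2·29 + 25, 29 = 1·25 + 4, 25 = 6·4 + 1; back-substituting gives 1 = 63·29 − 22·83, so 29⁻¹ ≡ 63 (mod 83).
Then y ↦ 63(y − 79) is a two-sided inverse to f, so every y ∈ ℤ_{83} has a preimage.
Therefore f is surjective.
Since f is surjective, we compute f⁻¹(22): solve 29x + 79 ≡ 22 (mod 83), i.e. 29x ≡ 26 (mod 83).
Multiplying by 29⁻¹ = 63 gives x ≡ 63·26 = 1638 = 19·83 + 61 ≡ 61 (mod 83).
Check: f(61) = 29·61 + 79 = 1848 = 22·83 + 22 ≡ 22 (mod 83).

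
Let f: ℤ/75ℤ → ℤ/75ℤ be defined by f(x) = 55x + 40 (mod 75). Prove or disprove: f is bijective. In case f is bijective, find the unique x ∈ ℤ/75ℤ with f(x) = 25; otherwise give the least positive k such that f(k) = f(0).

15

Recall: f is injective when f(x_1) = f(x_2) forces x_1 = x_2.
We have gcd(55, 75) = 5 > 1. Taking x_1 = 0 and x_2 = 15: f(0) = 40 and f(15) = 55·15 + 40 = 865 ≡ 40 (mod 75).
So f(0) = f(15) while 0 ≠ 15, hence f is not injective, hence not bijective.
Since f is not bijective, we find the least positive k with f(k) = f(0): this means 55k ≡ 0 (mod 75), i.e. 75 ∣ 55k. Since gcd(55, 75) = 5, dividing through by 5 this holds exactly when 15 ∣ 11k, and as gcd(11, 15) = 1, exactly when 15 ∣ k.
The smallest positive such k is 15.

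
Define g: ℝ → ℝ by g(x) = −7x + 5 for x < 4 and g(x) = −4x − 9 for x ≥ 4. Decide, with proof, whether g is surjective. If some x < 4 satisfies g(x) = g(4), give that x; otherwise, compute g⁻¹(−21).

Both pieces are strictly decreasing (slopes −7 and −4), so each is injective on its own interval.
The left piece maps (−∞, 4) onto (−23, ∞); the right piece maps [4, ∞) onto (−∞, −25].
The union (−23, ∞) ∪ (−∞, −25] omits the interval between −23 and −25; in particular −23 has no preimage. So g is not surjective.
Because the two images are disjoint, no x < 4 has g(x) = g(4), so we compute g⁻¹(−21): −21 lies in (−23, ∞), so solve −7x + 5 = −21: x = (−21 − 5)/(−7) = 26/7.

26/7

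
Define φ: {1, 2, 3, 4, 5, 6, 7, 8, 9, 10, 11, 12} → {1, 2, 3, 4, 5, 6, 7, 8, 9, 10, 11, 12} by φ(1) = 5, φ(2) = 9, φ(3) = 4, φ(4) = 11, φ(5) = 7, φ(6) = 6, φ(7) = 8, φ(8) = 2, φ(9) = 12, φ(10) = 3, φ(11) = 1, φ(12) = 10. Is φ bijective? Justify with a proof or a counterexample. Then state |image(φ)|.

12

The values 5, 9, 4, 11, 7, 6, 8, 2, 12, 3, 1, 10 are a permutation of {1, 2, 3, 4, 5, 6, 7, 8, 9, 10, 11, 12}: each element appears exactly once.
So φ is injective and surjective, hence bijective.
The image of φ is {1, 2, 3, 4, 5, 6, 7, 8, 9, 10, 11, 12}, which has 12 elements.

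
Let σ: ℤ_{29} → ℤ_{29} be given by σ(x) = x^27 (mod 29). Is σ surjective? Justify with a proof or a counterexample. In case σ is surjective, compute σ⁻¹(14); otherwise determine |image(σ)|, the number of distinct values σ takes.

Since 29 is prime, the nonzero elements of ℤ_{29} form a cyclic group of order 28.
As gcd(27, 28) = 1, raising to the 27th power is a bijection on this group: if u^27 ≡ v^27 then (uv^{−1})^27 = 1, and the only element of order dividing gcd(27, 28) = 1 is 1, so u = v.
With σ(0) = 0 this makes σ injective on all of ℤ_{29}, hence bijective (finite equal-size domain and codomain). In particular σ is surjective.
Since σ is surjective, we find the preimage of 14. The inverse of x ↦ x^27 on (ℤ_{29})^× is x ↦ x^27, because 27·27 = 729 = 26·28 + 1 ≡ 1 (mod 28) and x^{28} = 1 for x ≠ 0 (Fermat). So σ⁻¹(14) = 14^27 mod 29.
Repeated squaring mod 29: 14^1 ≡ 14, 14^2 ≡ 14² = 196 ≡ 22, 14^4 ≡ 22² = 484 ≡ 20, 14^8 ≡ 20² = 400 ≡ 23, 14^16 ≡ 23² = 529 ≡ 7. Since 27 = 16 + 8 + 2 + 1, 14^27 ≡ 7·23·22·14: 7·23 = 161 ≡ 16, then 16·22 = 352 ≡ 4, then 4·14 = 56 ≡ 27. So 14^27 ≡ 27 (mod 29).
Hence σ⁻¹(14) = 27.

27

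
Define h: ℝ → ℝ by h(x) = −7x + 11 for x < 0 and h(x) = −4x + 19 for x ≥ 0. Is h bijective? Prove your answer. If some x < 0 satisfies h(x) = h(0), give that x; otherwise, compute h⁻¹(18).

-8/7

Both pieces are strictly decreasing (slopes −7 and −4), so each is injective on its own interval.
The left piece maps (−∞, 0) onto (11, ∞); the right piece maps [0, ∞) onto (−∞, 19].
These images overlap. In particular h(0) = 19 (right piece), and solving −7x + 11 = 19 on the left piece gives x = −8/7 < 0.
So h(−8/7) = h(0) with −8/7 ≠ 0, and h is not injective, hence not bijective. This x = −8/7 is the requested value below 0.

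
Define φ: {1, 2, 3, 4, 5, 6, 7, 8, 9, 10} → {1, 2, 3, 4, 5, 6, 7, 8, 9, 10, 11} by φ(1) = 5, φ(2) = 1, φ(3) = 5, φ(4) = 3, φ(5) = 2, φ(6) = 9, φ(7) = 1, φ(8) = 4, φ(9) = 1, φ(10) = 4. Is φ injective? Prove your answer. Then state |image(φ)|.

6

φ(1) = 5 = φ(3) with 1 ≠ 3, so φ is not injective.
The image of φ is {1, 2, 3, 4, 5, 9}, which has 6 elements.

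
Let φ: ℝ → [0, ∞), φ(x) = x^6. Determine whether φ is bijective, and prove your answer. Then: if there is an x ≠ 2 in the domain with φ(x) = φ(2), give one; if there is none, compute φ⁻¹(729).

φ(2) = 64 = (−2)^6 = φ(−2) (since 6 is even), with 2 ≠ −2. So φ is not injective, hence not bijective.
For the follow-up, such an x exists: taking x = −2 ∈ ℝ gives φ(−2) = 64 = φ(2) with −2 ≠ 2.

-2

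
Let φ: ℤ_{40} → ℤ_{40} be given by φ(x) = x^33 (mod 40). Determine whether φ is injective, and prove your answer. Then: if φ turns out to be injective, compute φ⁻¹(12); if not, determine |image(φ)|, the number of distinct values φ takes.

φ(0) = 0^33 = 0.
φ(10): Repeated squaring mod 40: 10^1 ≡ 10, 10^2 ≡ 10² = 100 ≡ 20, 10^4 ≡ 20² = 400 ≡ 0, 10^8 ≡ 0² = 0, 10^16 ≡ 0² = 0, 10^32 ≡ 0² = 0. Since 33 = 32 + 1, 10^33 ≡ 0·10: 0·10 = 0. So 10^33 ≡ 0 (mod 40).
So φ(0) = φ(10) = 0 while 0 ≠ 10, therefore φ is not injective.
Since φ is not injective, we determine |image(φ)|. Computing x^33 mod 40 for each x (by repeated squaring, reducing mod 40 at every step), the values φ(0), φ(1), …, φ(39) are: 0, 1, 32, 3, 24, 5, 16, 7, 8, 9, 0, 11, 32, 13, 24, 15, 16, 17, 8, 19, 0, 21, 32, 23, 24, 25, 16, 27, 8, 29, 0, 31, 32, 33, 24, 35, 16, 37, 8, 39.
The distinct values are {0, 1, 3, 5, 7, 8, 9, 11, 13, 15, 16, 17, 19, 21, 23, 24, 25, 27, 29, 31, 32, 33, 35, 37, 39}; there are 25 of them.

25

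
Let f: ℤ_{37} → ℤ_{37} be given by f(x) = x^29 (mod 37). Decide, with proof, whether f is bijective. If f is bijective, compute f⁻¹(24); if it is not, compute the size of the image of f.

2

Since 37 is prime, the nonzero elements of ℤ_{37} form a cyclic group of order 36.
As gcd(29, 36) = 1, raising to the 29th power is a bijection on this group: if u^29 ≡ v^29 then (uv^{−1})^29 = 1, and the only element of order dividing gcd(29, 36) = 1 is 1, so u = v.
With f(0) = 0 this makes f injective on all of ℤ_{37}, hence bijective (finite equal-size domain and codomain). In particular f is bijective.
Since f is bijective, we find the preimage of 24. The inverse of x ↦ x^29 on (ℤ_{37})^× is x ↦ x^5, because 29·5 = 145 = 4·36 + 1 ≡ 1 (mod 36) and x^{36} = 1 for x ≠ 0 (Fermat). So f⁻¹(24) = 24^5 mod 37.
Repeated squaring mod 37: 24^1 ≡ 24, 24^2 ≡ 24² = 576 ≡ 21, 24^4 ≡ 21² = 441 ≡ 34. Since 5 = 4 + 1, 24^5 ≡ 34·24: 34·24 = 816 ≡ 2. So 24^5 ≡ 2 (mod 37).
Hence f⁻¹(24) = 2.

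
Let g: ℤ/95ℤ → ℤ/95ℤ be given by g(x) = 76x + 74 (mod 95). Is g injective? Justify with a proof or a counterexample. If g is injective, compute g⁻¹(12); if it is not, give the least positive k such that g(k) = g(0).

We have gcd(76, 95) = 19 > 1. Taking x_1 = 0 and x_2 = 5: g(0) = 74 and g(5) = 76·5 + 74 = 454 ≡ 74 (mod 95).
So g(0) = g(5) while 0 ≠ 5, thus g is not injective.
Since g is not injective, we find the least positive k with g(k) = g(0): this means 76k ≡ 0 (mod 95), i.e. 95 ∣ 76k. Since gcd(76, 95) = 19, dividing through by 19 this holds exactly when 5 ∣ 4k, and as gcd(4, 5) = 1, exactly when 5 ∣ k.
The smallest positive such k is 5.

5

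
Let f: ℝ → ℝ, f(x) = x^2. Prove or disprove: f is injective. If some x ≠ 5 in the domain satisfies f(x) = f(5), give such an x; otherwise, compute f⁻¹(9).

f(5) = 25 = (−5)^2 = f(−5) (since 2 is even), with 5 ≠ −5. So f is not injective.
For the follow-up, such an x exists: taking x = −5 ∈ ℝ gives f(−5) = 25 = f(5) with −5 ≠ 5.

-5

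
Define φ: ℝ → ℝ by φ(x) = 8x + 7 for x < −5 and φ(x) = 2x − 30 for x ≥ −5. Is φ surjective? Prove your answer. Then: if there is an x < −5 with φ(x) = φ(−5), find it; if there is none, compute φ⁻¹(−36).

-47/8

Both pieces are strictly increasing (slopes 8 and 2), so each is injective on its own interval.
The left piece maps (−∞, −5) onto (−∞, −33); the right piece maps [−5, ∞) onto [−40, ∞).
The union (−∞, −33) ∪ [−40, ∞) covers ℝ, so φ is surjective.
For the follow-up: the images overlap, so an x < −5 with φ(x) = φ(−5) exists. φ(−5) = −40; solving 8x + 7 = −40 for x < −5 gives x = (−40 − 7)/8 = −47/8.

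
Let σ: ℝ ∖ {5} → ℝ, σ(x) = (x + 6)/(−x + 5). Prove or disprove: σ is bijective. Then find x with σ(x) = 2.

4/3

If σ(x) = −1, cross-multiplying gives −1(x + 6) = 1(−x + 5), which simplifies to −6 = 5 — false.  So −1 has no preimage and σ is not surjective.
Thus σ is not bijective.
Solving σ(x) = 2: cross-multiplying gives x + 6 = 2(−x + 5), which rearranges to 3x = 4, so x = 4/3.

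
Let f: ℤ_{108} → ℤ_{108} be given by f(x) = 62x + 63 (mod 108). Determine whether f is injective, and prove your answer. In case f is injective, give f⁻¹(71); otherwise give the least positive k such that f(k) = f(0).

54

We have gcd(62, 108) = 2 > 1. Taking a = 0 and b = 54: f(0) = 63 and f(54) = 62·54 + 63 = 3411 ≡ 63 (mod 108).
So f(0) = f(54) while 0 ≠ 54, so f is not injective.
Since f is not injective, we find the least positive k with f(k) = f(0): this means 62k ≡ 0 (mod 108), i.e. 108 ∣ 62k. Since gcd(62, 108) = 2, dividing through by 2 this holds exactly when 54 ∣ 31k, and as gcd(31, 54) = 1, exactly when 54 ∣ k.
The smallest positive such k is 54.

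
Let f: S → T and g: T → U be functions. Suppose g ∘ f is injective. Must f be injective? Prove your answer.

Suppose f(s) = f(t). Applying g: (g ∘ f)(s) = (g ∘ f)(t). Since g ∘ f is injective, s = t. Hence f is injective.

injective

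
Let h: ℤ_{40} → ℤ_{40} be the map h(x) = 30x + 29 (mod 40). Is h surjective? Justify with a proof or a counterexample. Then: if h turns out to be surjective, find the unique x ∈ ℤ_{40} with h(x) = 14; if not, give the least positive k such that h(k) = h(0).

4

Since gcd(30, 40) = 10, we have 30x ≡ 0 (mod 10) for all x, so h(x) ≡ 9 (mod 10).
But 0 ≢ 9 (mod 10), so 0 ∈ ℤ_{40} has no preimage. So h is not surjective.
Since h is not surjective, we find the least positive k with h(k) = h(0): this means 30k ≡ 0 (mod 40), i.e. 40 ∣ 30k. Since gcd(30, 40) = 10, dividing through by 10 this holds exactly when 4 ∣ 3k, and as gcd(3, 4) = 1, exactly when 4 ∣ k.
The smallest positive such k is 4.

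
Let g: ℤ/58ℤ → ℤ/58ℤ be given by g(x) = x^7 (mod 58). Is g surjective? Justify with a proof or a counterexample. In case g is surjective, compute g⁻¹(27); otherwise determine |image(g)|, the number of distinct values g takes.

g(4): Repeated squaring mod 58: 4^1 ≡ 4, 4^2 ≡ 4² = 16, 4^4 ≡ 16² = 256 ≡ 24. Since 7 = 4 + 2 + 1, 4^7 ≡ 24·16·4: 24·16 = 384 ≡ 36, then 36·4 = 144 ≡ 28. So 4^7 ≡ 28 (mod 58).
g(6): Repeated squaring mod 58: 6^1 ≡ 6, 6^2 ≡ 6² = 36, 6^4 ≡ 36² = 1296 ≡ 20. Since 7 = 4 + 2 + 1, 6^7 ≡ 20·36·6: 20·36 = 720 ≡ 24, then 24·6 = 144 ≡ 28. So 6^7 ≡ 28 (mod 58).
So g(4) = g(6) = 28 while 4 ≠ 6, therefore g is not injective.
A non-injective map from the 58-element set ℤ/58ℤ to itself takes at most 57 distinct values, so it cannot be surjective. Thus g is not surjective.
Since g is not surjective, we determine |image(g)|. Computing x^7 mod 58 for each x (by repeated squaring, reducing mod 58 at every step), the values g(0), g(1), …, g(57) are: 0, 1, 12, 41, 28, 57, 28, 1, 46, 57, 46, 41, 46, 57, 12, 17, 30, 41, 46, 41, 30, 41, 28, 1, 30, 1, 46, 17, 28, 29, 30, 41, 12, 57, 28, 57, 30, 17, 28, 17, 12, 17, 28, 41, 46, 1, 12, 17, 12, 1, 12, 57, 30, 1, 30, 17, 46, 57.
The distinct values are {0, 1, 12, 17, 28, 29, 30, 41, 46, 57}; there are 10 of them.

10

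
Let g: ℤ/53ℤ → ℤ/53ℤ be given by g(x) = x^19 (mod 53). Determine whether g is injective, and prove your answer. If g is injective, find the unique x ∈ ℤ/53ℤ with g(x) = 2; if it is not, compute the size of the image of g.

Since 53 is prime, the nonzero elements of ℤ/53ℤ form a cyclic group of order 52.
As gcd(19, 52) = 1, raising to the 19th power is a bijection on this group: if u^19 ≡ v^19 then (uv^{−1})^19 = 1, and the only element of order dividing gcd(19, 52) = 1 is 1, so u = v.
With g(0) = 0 this makes g injective on all of ℤ/53ℤ, hence bijective (finite equal-size domain and codomain). In particular g is injective.
Since g is injective, we find the preimage of 2. The inverse of x ↦ x^19 on (ℤ/53ℤ)^× is x ↦ x^11, because 19·11 = 209 = 4·52 + 1 ≡ 1 (mod 52) and x^{52} = 1 for x ≠ 0 (Fermat). So g⁻¹(2) = 2^11 mod 53.
Repeated squaring mod 53: 2^1 ≡ 2, 2^2 ≡ 2² = 4, 2^4 ≡ 4² = 16, 2^8 ≡ 16² = 256 ≡ 44. Since 11 = 8 + 2 + 1, 2^11 ≡ 44·4·2: 44·4 = 176 ≡ 17, then 17·2 = 34. So 2^11 ≡ 34 (mod 53).
Hence g⁻¹(2) = 34.

34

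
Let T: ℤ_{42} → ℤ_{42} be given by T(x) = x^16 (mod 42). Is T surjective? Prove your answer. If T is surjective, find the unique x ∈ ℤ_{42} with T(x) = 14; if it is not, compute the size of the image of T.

16

T(4): Repeated squaring mod 42: 4^1 ≡ 4, 4^2 ≡ 4² = 16, 4^4 ≡ 16² = 256 ≡ 4, 4^8 ≡ 4² = 16, 4^16 ≡ 16² = 256 ≡ 4. So 4^16 ≡ 4 (mod 42).
T(10): Repeated squaring mod 42: 10^1 ≡ 10, 10^2 ≡ 10² = 100 ≡ 16, 10^4 ≡ 16² = 256 ≡ 4, 10^8 ≡ 4² = 16, 10^16 ≡ 16² = 256 ≡ 4. So 10^16 ≡ 4 (mod 42).
So T(4) = T(10) = 4 while 4 ≠ 10, therefore T is not injective.
A non-injective map from the 42-element set ℤ_{42} to itself takes at most 41 distinct values, so it cannot be surjective. So T is not surjective.
Since T is not surjective, we determine |image(T)|. Computing x^16 mod 42 for each x (by repeated squaring, reducing mod 42 at every step), the values T(0), T(1), …, T(41) are: 0, 1, 16, 39, 4, 37, 36, 7, 22, 9, 4, 25, 30, 1, 28, 15, 16, 25, 18, 37, 22, 21, 22, 37, 18, 25, 16, 15, 28, 1, 30, 25, 4, 9, 22, 7, 36, 37, 4, 39, 16, 1.
The distinct values are {0, 1, 4, 7, 9, 15, 16, 18, 21, 22, 25, 28, 30, 36, 37, 39}; there are 16 of them.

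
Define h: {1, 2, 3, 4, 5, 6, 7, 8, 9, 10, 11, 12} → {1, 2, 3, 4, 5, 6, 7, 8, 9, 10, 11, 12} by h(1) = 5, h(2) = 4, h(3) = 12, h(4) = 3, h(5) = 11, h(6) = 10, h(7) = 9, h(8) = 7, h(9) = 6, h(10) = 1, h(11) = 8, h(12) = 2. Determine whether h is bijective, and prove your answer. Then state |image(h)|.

12

The values 5, 4, 12, 3, 11, 10, 9, 7, 6, 1, 8, 2 are a permutation of {1, 2, 3, 4, 5, 6, 7, 8, 9, 10, 11, 12}: each element appears exactly once.
So h is injective and surjective, hence bijective.
The image of h is {1, 2, 3, 4, 5, 6, 7, 8, 9, 10, 11, 12}, which has 12 elements.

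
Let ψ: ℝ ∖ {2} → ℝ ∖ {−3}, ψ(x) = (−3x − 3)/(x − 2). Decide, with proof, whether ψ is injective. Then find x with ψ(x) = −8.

Suppose ψ(s) = ψ(t). Cross-multiplying: (−3s − 3)(t − 2) = (−3t − 3)(s − 2).
Expanding both sides and cancelling the symmetric terms leaves 9·(s − t) = 0. Since 9 ≠ 0, s = t. Hence ψ is injective.
Solving ψ(x) = −8: cross-multiplying gives −3x − 3 = −8(x − 2), which rearranges to 5x = 19, so x = 19/5.

19/5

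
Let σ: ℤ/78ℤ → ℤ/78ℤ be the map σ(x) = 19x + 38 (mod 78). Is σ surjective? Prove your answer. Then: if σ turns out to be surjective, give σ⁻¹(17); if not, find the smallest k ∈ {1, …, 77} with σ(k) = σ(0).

Since gcd(19, 78) = 1, 19 is invertible modulo 78. Euclid's algorithm: 78 = 4·19 + 2, 19 = 9·2 + 1; back-substituting gives 1 = 37·19 − 9·78, so 19⁻¹ ≡ 37 (mod 78).
For any y ∈ ℤ/78ℤ, x = 37(y − 38) mod 78 satisfies σ(x) = 19·37(y − 38) + 38 ≡ y (since 19·37 ≡ 1 mod 78). So every y has a preimage.
Therefore σ is surjective.
Since σ is surjective, we compute σ⁻¹(17): solve 19x + 38 ≡ 17 (mod 78), i.e. 19x ≡ 57 (mod 78).
Multiplying by 19⁻¹ = 37 gives x ≡ 37·57 = 2109 = 27·78 + 3 ≡ 3 (mod 78).
Check: σ(3) = 19·3 + 38 = 95 = 1·78 + 17 ≡ 17 (mod 78).

3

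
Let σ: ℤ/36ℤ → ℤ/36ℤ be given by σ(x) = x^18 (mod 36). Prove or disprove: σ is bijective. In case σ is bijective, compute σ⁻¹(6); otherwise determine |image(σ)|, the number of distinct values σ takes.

σ(2): Repeated squaring mod 36: 2^1 ≡ 2, 2^2 ≡ 2² = 4, 2^4 ≡ 4² = 16, 2^8 ≡ 16² = 256 ≡ 4, 2^16 ≡ 4² = 16. Since 18 = 16 + 2, 2^18 ≡ 16·4: 16·4 = 64 ≡ 28. So 2^18 ≡ 28 (mod 36).
σ(4): Repeated squaring mod 36: 4^1 ≡ 4, 4^2 ≡ 4² = 16, 4^4 ≡ 16² = 256 ≡ 4, 4^8 ≡ 4² = 16, 4^16 ≡ 16² = 256 ≡ 4. Since 18 = 16 + 2, 4^18 ≡ 4·16: 4·16 = 64 ≡ 28. So 4^18 ≡ 28 (mod 36).
So σ(2) = σ(4) = 28 while 2 ≠ 4, hence σ is not injective, hence not bijective.
Since σ is not bijective, we determine |image(σ)|. Computing x^18 mod 36 for each x (by repeated squaring, reducing mod 36 at every step), the values σ(0), σ(1), …, σ(35) are: 0, 1, 28, 9, 28, 1, 0, 1, 28, 9, 28, 1, 0, 1, 28, 9, 28, 1, 0, 1, 28, 9, 28, 1, 0, 1, 28, 9, 28, 1, 0, 1, 28, 9, 28, 1.
The distinct values are {0, 1, 9, 28}; there are 4 of them.

4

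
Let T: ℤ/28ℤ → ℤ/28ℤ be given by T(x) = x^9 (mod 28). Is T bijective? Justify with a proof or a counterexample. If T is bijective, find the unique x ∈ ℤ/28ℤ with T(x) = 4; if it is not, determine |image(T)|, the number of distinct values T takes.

9

T(2): Repeated squaring mod 28: 2^1 ≡ 2, 2^2 ≡ 2² = 4, 2^4 ≡ 4² = 16, 2^8 ≡ 16² = 256 ≡ 4. Since 9 = 8 + 1, 2^9 ≡ 4·2: 4·2 = 8. So 2^9 ≡ 8 (mod 28).
T(4): Repeated squaring mod 28: 4^1 ≡ 4, 4^2 ≡ 4² = 16, 4^4 ≡ 16² = 256 ≡ 4, 4^8 ≡ 4² = 16. Since 9 = 8 + 1, 4^9 ≡ 16·4: 16·4 = 64 ≡ 8. So 4^9 ≡ 8 (mod 28).
So T(2) = T(4) = 8 while 2 ≠ 4, thus T is not injective, hence not bijective.
Since T is not bijective, we determine |image(T)|. Computing x^9 mod 28 for each x (by repeated squaring, reducing mod 28 at every step), the values T(0), T(1), …, T(27) are: 0, 1, 8, 27, 8, 13, 20, 7, 8, 1, 20, 15, 20, 13, 0, 15, 8, 13, 8, 27, 20, 21, 8, 15, 20, 1, 20, 27.
The distinct values are {0, 1, 7, 8, 13, 15, 20, 21, 27}; there are 9 of them.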